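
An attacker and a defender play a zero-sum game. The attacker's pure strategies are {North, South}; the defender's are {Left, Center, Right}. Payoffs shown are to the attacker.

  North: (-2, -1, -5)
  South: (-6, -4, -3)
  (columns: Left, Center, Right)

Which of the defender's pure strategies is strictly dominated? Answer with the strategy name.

Left holds the attacker's payoff strictly below Center in every row: -2 < -1, -6 < -4.
So Center is strictly dominated for the defender.

Center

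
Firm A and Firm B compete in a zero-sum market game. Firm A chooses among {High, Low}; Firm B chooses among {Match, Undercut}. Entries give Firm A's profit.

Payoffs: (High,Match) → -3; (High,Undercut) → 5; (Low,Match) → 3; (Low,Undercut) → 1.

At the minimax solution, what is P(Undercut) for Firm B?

3/5

Row minima: High → -3, Low → 1; maximin = 1.
Column maxima: Match → 3, Undercut → 5; minimax = 3.
1 ≠ 3, so there is no saddle point; optimal play is mixed.
Let Firm A play High with probability p. Expected payoff against Match: (-3)p + 3(1−p) = −6p + 3; against Undercut: 5p + 1(1−p) = 4p + 1.
Setting these equal: −6p + 3 = 4p + 1 ⇒ −10p = -2 ⇒ p = 1/5, and the value is (-6)·(1/5) + 3 = 9/5.
For Firm B: with q = P(Match), equating High's and Low's payoffs gives −8q + 5 = 2q + 1 ⇒ q = 2/5.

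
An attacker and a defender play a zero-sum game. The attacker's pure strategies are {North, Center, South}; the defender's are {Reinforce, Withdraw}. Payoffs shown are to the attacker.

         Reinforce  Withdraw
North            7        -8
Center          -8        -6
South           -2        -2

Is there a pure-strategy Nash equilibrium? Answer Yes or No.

Row minima: North → -8, Center → -8, South → -2; maximin = -2.
Column maxima: Reinforce → 7, Withdraw → -2; minimax = -2.
maximin = minimax = -2, so a saddle point exists.

Yes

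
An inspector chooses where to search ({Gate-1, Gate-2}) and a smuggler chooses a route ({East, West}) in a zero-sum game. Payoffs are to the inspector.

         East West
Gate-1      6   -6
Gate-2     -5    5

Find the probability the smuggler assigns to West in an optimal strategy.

Row minima: Gate-1 → -6, Gate-2 → -5; maximin = -5.
Column maxima: East → 6, West → 5; minimax = 5.
-5 ≠ 5, so there is no saddle point; optimal play is mixed.
Let the inspector play Gate-1 with probability p. Expected payoff against East: 6p + (-5)(1−p) = 11p − 5; against West: (-6)p + 5(1−p) = −11p + 5.
Setting these equal: 11p − 5 = −11p + 5 ⇒ 22p = 10 ⇒ p = 5/11, and the value is (11)·(5/11) − 5 = 0.
For the smuggler: with q = P(East), equating Gate-1's and Gate-2's payoffs gives 12q − 6 = −10q + 5 ⇒ q = 1/2.

1/2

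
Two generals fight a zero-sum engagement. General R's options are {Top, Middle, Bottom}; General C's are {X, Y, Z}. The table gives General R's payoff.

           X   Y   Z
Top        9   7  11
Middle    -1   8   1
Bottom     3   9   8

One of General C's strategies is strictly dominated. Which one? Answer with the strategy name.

X holds General R's payoff strictly below Z in every row: 9 < 11, -1 < 1, 3 < 8.
So Z is strictly dominated for General C.

Z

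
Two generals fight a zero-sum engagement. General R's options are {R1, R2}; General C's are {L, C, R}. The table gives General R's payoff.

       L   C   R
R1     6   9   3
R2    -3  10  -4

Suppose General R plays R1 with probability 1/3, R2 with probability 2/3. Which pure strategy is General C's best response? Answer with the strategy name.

R

If General C plays L, General R's expected payoff is (1/3)·6 + (2/3)·(-3) = 0.
If General C plays C, General R's expected payoff is (1/3)·9 + (2/3)·10 = 29/3.
If General C plays R, General R's expected payoff is (1/3)·3 + (2/3)·(-4) = -5/3.
General C minimizes General R's payoff; the smallest is -5/3, so the best response is R.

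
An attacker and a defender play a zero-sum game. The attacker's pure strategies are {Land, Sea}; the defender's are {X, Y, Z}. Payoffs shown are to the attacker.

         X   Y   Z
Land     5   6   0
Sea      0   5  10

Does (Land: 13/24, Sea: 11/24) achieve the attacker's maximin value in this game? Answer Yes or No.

No

Against X this mix gives (13/24)·5 + (11/24)·0 = 65/24.
Against Y this mix gives (13/24)·6 + (11/24)·5 = 133/24.
Against Z this mix gives (13/24)·0 + (11/24)·10 = 55/12.
The defender will play X, holding the attacker to 65/24. Shifting weight toward the row that does better against X would raise this floor (the equalizing mix achieves 10/3 against both X and Z), so the proposed strategy is not optimal.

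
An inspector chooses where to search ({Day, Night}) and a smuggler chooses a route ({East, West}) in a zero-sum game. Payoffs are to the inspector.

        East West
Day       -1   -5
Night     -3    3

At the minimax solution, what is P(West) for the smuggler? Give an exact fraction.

Row minima: Day → -5, Night → -3; maximin = -3.
Column maxima: East → -1, West → 3; minimax = -1.
-3 ≠ -1, so there is no saddle point; optimal play is mixed.
Let the inspector play Day with probability p. Expected payoff against East: (-1)p + (-3)(1−p) = 2p − 3; against West: (-5)p + 3(1−p) = −8p + 3.
Setting these equal: 2p − 3 = −8p + 3 ⇒ 10p = 6 ⇒ p = 3/5, and the value is (2)·(3/5) − 3 = -9/5.
For the smuggler: with q = P(East), equating Day's and Night's payoffs gives 4q − 5 = −6q + 3 ⇒ q = 4/5.

1/5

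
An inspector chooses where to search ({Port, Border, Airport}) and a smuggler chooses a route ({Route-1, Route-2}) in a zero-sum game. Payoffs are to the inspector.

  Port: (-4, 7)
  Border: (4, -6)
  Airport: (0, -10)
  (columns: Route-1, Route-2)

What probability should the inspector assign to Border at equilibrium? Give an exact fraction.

11/21

Row minima: Port → -4, Border → -6, Airport → -10; maximin = -4.
Column maxima: Route-1 → 4, Route-2 → 7; minimax = 4.
-4 ≠ 4, so there is no saddle point; optimal play is mixed.
Airport is strictly dominated by Border, so the inspector never plays it.
On the remaining 2×2 (Port, Border vs Route-1, Route-2):
Let the inspector play Port with probability p. Expected payoff against Route-1: (-4)p + 4(1−p) = −8p + 4; against Route-2: 7p + (-6)(1−p) = 13p − 6.
Setting these equal: −8p + 4 = 13p − 6 ⇒ −21p = -10 ⇒ p = 10/21, and the value is (-8)·(10/21) + 4 = 4/21.
For the smuggler: with q = P(Route-1), equating Port's and Border's payoffs gives −11q + 7 = 10q − 6 ⇒ q = 13/21.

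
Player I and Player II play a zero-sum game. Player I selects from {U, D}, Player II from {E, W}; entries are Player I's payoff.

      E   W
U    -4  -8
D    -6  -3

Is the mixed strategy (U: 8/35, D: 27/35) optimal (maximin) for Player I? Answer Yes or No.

Against E this mix gives (8/35)·(-4) + (27/35)·(-6) = -194/35.
Against W this mix gives (8/35)·(-8) + (27/35)·(-3) = -29/7.
Player II will play E, holding Player I to -194/35. Shifting weight toward the row that does better against E would raise this floor (the equalizing mix achieves -36/7 against both E and W), so the proposed strategy is not optimal.

No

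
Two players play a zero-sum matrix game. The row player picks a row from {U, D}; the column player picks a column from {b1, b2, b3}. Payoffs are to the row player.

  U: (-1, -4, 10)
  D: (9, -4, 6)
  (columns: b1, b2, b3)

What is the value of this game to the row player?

Row minima: U → -4, D → -4; maximin = -4.
Column maxima: b1 → 9, b2 → -4, b3 → 10; minimax = -4.
Since maximin = minimax = -4, there is a saddle point and the value is -4.

-4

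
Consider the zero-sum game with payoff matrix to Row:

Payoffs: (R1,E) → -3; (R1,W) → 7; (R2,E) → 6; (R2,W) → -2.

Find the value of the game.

2

Row minima: R1 → -3, R2 → -2; maximin = -2.
Column maxima: E → 6, W → 7; minimax = 6.
-2 ≠ 6, so there is no saddle point; optimal play is mixed.
Let Row play R1 with probability p. Expected payoff against E: (-3)p + 6(1−p) = −9p + 6; against W: 7p + (-2)(1−p) = 9p − 2.
Setting these equal: −9p + 6 = 9p − 2 ⇒ −18p = -8 ⇒ p = 4/9, and the value is (-9)·(4/9) + 6 = 2.
For Column: with q = P(E), equating R1's and R2's payoffs gives −10q + 7 = 8q − 2 ⇒ q = 1/2.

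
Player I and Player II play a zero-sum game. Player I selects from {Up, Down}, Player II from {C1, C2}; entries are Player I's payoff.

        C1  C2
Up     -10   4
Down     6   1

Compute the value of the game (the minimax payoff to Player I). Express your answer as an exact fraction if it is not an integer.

Row minima: Up → -10, Down → 1; maximin = 1.
Column maxima: C1 → 6, C2 → 4; minimax = 4.
1 ≠ 4, so there is no saddle point; optimal play is mixed.
Let Player I play Up with probability p. Expected payoff against C1: (-10)p + 6(1−p) = −16p + 6; against C2: 4p + 1(1−p) = 3p + 1.
Setting these equal: −16p + 6 = 3p + 1 ⇒ −19p = -5 ⇒ p = 5/19, and the value is (-16)·(5/19) + 6 = 34/19.
For Player II: with q = P(C1), equating Up's and Down's payoffs gives −14q + 4 = 5q + 1 ⇒ q = 3/19.

34/19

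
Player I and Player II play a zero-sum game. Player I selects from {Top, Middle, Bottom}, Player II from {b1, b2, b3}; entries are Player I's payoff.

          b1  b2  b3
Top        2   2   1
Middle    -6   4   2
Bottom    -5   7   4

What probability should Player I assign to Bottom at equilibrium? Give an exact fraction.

1/10

Row minima: Top → 1, Middle → -6, Bottom → -5; maximin = 1.
Column maxima: b1 → 2, b2 → 7, b3 → 4; minimax = 2.
1 ≠ 2, so there is no saddle point; optimal play is mixed.
Middle is strictly dominated by Bottom, so Player I never plays it.
b2 is strictly dominated by b3 (it gives Player I strictly more in every row), so Player II never plays it.
On the remaining 2×2 (Top, Bottom vs b1, b3):
Let Player I play Top with probability p. Expected payoff against b1: 2p + (-5)(1−p) = 7p − 5; against b3: 1p + 4(1−p) = −3p + 4.
Setting these equal: 7p − 5 = −3p + 4 ⇒ 10p = 9 ⇒ p = 9/10, and the value is (7)·(9/10) − 5 = 13/10.
For Player II: with q = P(b1), equating Top's and Bottom's payoffs gives q + 1 = −9q + 4 ⇒ q = 3/10.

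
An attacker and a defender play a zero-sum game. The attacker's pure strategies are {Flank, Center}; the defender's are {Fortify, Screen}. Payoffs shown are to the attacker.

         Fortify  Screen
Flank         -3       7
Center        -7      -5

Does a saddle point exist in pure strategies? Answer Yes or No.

Row minima: Flank → -3, Center → -7; maximin = -3.
Column maxima: Fortify → -3, Screen → 7; minimax = -3.
maximin = minimax = -3, so a saddle point exists.

Yes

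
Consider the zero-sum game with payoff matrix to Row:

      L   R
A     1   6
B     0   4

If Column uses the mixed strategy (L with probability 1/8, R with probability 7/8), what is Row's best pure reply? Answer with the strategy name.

A

Expected payoff of A: (1/8)·1 + (7/8)·6 = 43/8.
Expected payoff of B: (1/8)·0 + (7/8)·4 = 7/2.
The largest is 43/8, so Row's best response is A.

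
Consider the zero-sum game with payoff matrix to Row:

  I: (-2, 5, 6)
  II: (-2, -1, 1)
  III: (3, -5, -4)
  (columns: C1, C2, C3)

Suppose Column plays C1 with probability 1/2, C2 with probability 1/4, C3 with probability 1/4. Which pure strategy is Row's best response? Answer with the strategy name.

I

Expected payoff of I: (1/2)·(-2) + (1/4)·5 + (1/4)·6 = 7/4.
Expected payoff of II: (1/2)·(-2) + (1/4)·(-1) + (1/4)·1 = -1.
Expected payoff of III: (1/2)·3 + (1/4)·(-5) + (1/4)·(-4) = -3/4.
The largest is 7/4, so Row's best response is I.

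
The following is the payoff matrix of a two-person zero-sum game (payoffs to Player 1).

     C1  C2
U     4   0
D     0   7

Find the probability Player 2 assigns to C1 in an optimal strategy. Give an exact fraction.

7/11

Row minima: U → 0, D → 0; maximin = 0.
Column maxima: C1 → 4, C2 → 7; minimax = 4.
0 ≠ 4, so there is no saddle point; optimal play is mixed.
Let Player 1 play U with probability p. Expected payoff against C1: 4p + 0(1−p) = 4p; against C2: 0p + 7(1−p) = −7p + 7.
Setting these equal: 4p = −7p + 7 ⇒ 11p = 7 ⇒ p = 7/11, and the value is (4)·(7/11) = 28/11.
For Player 2: with q = P(C1), equating U's and D's payoffs gives 4q = −7q + 7 ⇒ q = 7/11.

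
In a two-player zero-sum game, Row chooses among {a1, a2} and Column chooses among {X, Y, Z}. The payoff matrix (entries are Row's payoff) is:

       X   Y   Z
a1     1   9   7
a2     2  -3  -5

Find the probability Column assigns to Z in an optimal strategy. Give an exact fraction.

1/13

Row minima: a1 → 1, a2 → -5; maximin = 1.
Column maxima: X → 2, Y → 9, Z → 7; minimax = 2.
1 ≠ 2, so there is no saddle point; optimal play is mixed.
Y is strictly dominated by Z (it gives Row strictly more in every row), so Column never plays it.
On the remaining 2×2 (a1, a2 vs X, Z):
Let Row play a1 with probability p. Expected payoff against X: 1p + 2(1−p) = −p + 2; against Z: 7p + (-5)(1−p) = 12p − 5.
Setting these equal: −p + 2 = 12p − 5 ⇒ −13p = -7 ⇒ p = 7/13, and the value is (-1)·(7/13) + 2 = 19/13.
For Column: with q = P(X), equating a1's and a2's payoffs gives −6q + 7 = 7q − 5 ⇒ q = 12/13.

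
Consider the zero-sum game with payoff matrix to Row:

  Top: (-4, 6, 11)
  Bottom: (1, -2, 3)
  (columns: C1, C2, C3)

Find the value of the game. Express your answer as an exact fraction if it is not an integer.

-2/13

Row minima: Top → -4, Bottom → -2; maximin = -2.
Column maxima: C1 → 1, C2 → 6, C3 → 11; minimax = 1.
-2 ≠ 1, so there is no saddle point; optimal play is mixed.
C3 is strictly dominated by C1 (it gives Row strictly more in every row), so Column never plays it.
On the remaining 2×2 (Top, Bottom vs C1, C2):
Let Row play Top with probability p. Expected payoff against C1: (-4)p + 1(1−p) = −5p + 1; against C2: 6p + (-2)(1−p) = 8p − 2.
Setting these equal: −5p + 1 = 8p − 2 ⇒ −13p = -3 ⇒ p = 3/13, and the value is (-5)·(3/13) + 1 = -2/13.
For Column: with q = P(C1), equating Top's and Bottom's payoffs gives −10q + 6 = 3q − 2 ⇒ q = 8/13.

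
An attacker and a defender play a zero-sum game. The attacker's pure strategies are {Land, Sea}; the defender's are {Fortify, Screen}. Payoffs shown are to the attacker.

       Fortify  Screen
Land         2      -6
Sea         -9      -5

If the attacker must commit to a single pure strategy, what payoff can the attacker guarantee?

-6

Row minima: Land → -6, Sea → -9.
The best of these is -6.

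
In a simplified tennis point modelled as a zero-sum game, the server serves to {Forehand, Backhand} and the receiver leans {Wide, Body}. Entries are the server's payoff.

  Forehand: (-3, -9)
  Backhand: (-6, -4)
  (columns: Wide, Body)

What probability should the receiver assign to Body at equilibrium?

Row minima: Forehand → -9, Backhand → -6; maximin = -6.
Column maxima: Wide → -3, Body → -4; minimax = -4.
-6 ≠ -4, so there is no saddle point; optimal play is mixed.
Let the server play Forehand with probability p. Expected payoff against Wide: (-3)p + (-6)(1−p) = 3p − 6; against Body: (-9)p + (-4)(1−p) = −5p − 4.
Setting these equal: 3p − 6 = −5p − 4 ⇒ 8p = 2 ⇒ p = 1/4, and the value is (3)·(1/4) − 6 = -21/4.
For the receiver: with q = P(Wide), equating Forehand's and Backhand's payoffs gives 6q − 9 = −2q − 4 ⇒ q = 5/8.

3/8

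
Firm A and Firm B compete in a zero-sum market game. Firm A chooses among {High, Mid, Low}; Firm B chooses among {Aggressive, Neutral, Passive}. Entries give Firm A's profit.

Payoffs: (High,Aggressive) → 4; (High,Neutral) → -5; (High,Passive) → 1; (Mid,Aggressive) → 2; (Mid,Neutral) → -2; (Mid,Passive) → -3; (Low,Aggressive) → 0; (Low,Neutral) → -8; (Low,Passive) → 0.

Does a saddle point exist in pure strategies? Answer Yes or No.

Row minima: High → -5, Mid → -3, Low → -8; maximin = -3.
Column maxima: Aggressive → 4, Neutral → -2, Passive → 1; minimax = -2.
-3 ≠ -2, so no pure-strategy equilibrium exists.

No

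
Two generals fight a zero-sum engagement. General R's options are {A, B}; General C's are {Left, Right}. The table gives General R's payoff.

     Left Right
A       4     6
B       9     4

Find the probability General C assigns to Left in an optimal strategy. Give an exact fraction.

2/7

Row minima: A → 4, B → 4; maximin = 4.
Column maxima: Left → 9, Right → 6; minimax = 6.
4 ≠ 6, so there is no saddle point; optimal play is mixed.
Let General R play A with probability p. Expected payoff against Left: 4p + 9(1−p) = −5p + 9; against Right: 6p + 4(1−p) = 2p + 4.
Setting these equal: −5p + 9 = 2p + 4 ⇒ −7p = -5 ⇒ p = 5/7, and the value is (-5)·(5/7) + 9 = 38/7.
For General C: with q = P(Left), equating A's and B's payoffs gives −2q + 6 = 5q + 4 ⇒ q = 2/7.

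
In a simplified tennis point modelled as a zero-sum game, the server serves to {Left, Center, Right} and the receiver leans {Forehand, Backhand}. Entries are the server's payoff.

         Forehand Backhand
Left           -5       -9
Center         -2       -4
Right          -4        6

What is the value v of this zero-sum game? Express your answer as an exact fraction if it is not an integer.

Row minima: Left → -9, Center → -4, Right → -4; maximin = -4.
Column maxima: Forehand → -2, Backhand → 6; minimax = -2.
-4 ≠ -2, so there is no saddle point; optimal play is mixed.
Left is strictly dominated by Center, so the server never plays it.
On the remaining 2×2 (Center, Right vs Forehand, Backhand):
Let the server play Center with probability p. Expected payoff against Forehand: (-2)p + (-4)(1−p) = 2p − 4; against Backhand: (-4)p + 6(1−p) = −10p + 6.
Setting these equal: 2p − 4 = −10p + 6 ⇒ 12p = 10 ⇒ p = 5/6, and the value is (2)·(5/6) − 4 = -7/3.
For the receiver: with q = P(Forehand), equating Center's and Right's payoffs gives 2q − 4 = −10q + 6 ⇒ q = 5/6.

-7/3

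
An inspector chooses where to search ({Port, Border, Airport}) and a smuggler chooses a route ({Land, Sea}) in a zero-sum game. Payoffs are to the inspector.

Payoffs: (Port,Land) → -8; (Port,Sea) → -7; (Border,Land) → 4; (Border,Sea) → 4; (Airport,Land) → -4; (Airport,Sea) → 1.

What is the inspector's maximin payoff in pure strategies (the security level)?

Row minima: Port → -8, Border → 4, Airport → -4.
The best of these is 4.

4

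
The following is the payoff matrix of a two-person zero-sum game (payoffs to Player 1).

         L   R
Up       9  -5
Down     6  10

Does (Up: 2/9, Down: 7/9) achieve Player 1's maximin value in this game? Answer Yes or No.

Yes

Against L this mix gives (2/9)·9 + (7/9)·6 = 20/3.
Against R this mix gives (2/9)·(-5) + (7/9)·10 = 20/3.
All of Player 2's active replies (L, R) yield 20/3, and no column does worse for Player 1. The mix makes Player 2 indifferent and guarantees 20/3, so it is optimal.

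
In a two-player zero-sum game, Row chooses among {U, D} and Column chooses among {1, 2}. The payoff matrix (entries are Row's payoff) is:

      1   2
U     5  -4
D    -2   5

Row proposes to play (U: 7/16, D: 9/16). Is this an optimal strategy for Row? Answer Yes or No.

Against 1 this mix gives (7/16)·5 + (9/16)·(-2) = 17/16.
Against 2 this mix gives (7/16)·(-4) + (9/16)·5 = 17/16.
All of Column's active replies (1, 2) yield 17/16, and no column does worse for Row. The mix makes Column indifferent and guarantees 17/16, so it is optimal.

Yes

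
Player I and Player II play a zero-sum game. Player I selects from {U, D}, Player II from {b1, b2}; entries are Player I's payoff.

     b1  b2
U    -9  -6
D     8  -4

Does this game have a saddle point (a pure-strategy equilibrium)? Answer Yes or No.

Yes

Row minima: U → -9, D → -4; maximin = -4.
Column maxima: b1 → 8, b2 → -4; minimax = -4.
maximin = minimax = -4, so a saddle point exists.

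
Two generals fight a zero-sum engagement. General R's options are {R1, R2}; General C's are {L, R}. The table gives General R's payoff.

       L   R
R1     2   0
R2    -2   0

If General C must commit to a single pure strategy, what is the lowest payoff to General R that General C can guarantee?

0

Column maxima: L → 2, R → 0.
The smallest of these is 0.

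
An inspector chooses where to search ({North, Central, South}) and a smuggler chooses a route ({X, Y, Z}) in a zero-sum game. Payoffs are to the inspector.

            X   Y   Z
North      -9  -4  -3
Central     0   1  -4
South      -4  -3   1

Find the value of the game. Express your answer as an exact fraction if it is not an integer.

-16/9

Row minima: North → -9, Central → -4, South → -4; maximin = -4.
Column maxima: X → 0, Y → 1, Z → 1; minimax = 0.
-4 ≠ 0, so there is no saddle point; optimal play is mixed.
North is strictly dominated by South, so the inspector never plays it.
Y is strictly dominated by X (it gives the inspector strictly more in every row), so the smuggler never plays it.
On the remaining 2×2 (Central, South vs X, Z):
Let the inspector play Central with probability p. Expected payoff against X: 0p + (-4)(1−p) = 4p − 4; against Z: (-4)p + 1(1−p) = −5p + 1.
Setting these equal: 4p − 4 = −5p + 1 ⇒ 9p = 5 ⇒ p = 5/9, and the value is (4)·(5/9) − 4 = -16/9.
For the smuggler: with q = P(X), equating Central's and South's payoffs gives 4q − 4 = −5q + 1 ⇒ q = 5/9.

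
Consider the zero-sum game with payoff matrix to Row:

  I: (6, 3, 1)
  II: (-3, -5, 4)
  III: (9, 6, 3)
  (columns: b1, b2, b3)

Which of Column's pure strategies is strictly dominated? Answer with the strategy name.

b2 holds Row's payoff strictly below b1 in every row: 3 < 6, -5 < -3, 6 < 9.
So b1 is strictly dominated for Column.

b1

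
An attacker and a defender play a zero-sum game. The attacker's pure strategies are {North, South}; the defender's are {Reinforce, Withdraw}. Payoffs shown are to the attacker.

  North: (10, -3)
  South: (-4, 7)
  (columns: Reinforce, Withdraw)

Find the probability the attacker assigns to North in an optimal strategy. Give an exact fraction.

11/24

Row minima: North → -3, South → -4; maximin = -3.
Column maxima: Reinforce → 10, Withdraw → 7; minimax = 7.
-3 ≠ 7, so there is no saddle point; optimal play is mixed.
Let the attacker play North with probability p. Expected payoff against Reinforce: 10p + (-4)(1−p) = 14p − 4; against Withdraw: (-3)p + 7(1−p) = −10p + 7.
Setting these equal: 14p − 4 = −10p + 7 ⇒ 24p = 11 ⇒ p = 11/24, and the value is (14)·(11/24) − 4 = 29/12.
For the defender: with q = P(Reinforce), equating North's and South's payoffs gives 13q − 3 = −11q + 7 ⇒ q = 5/12.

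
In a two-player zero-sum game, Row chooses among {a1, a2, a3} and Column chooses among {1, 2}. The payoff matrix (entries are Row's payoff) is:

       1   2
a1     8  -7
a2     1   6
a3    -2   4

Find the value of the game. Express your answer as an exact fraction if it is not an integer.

Row minima: a1 → -7, a2 → 1, a3 → -2; maximin = 1.
Column maxima: 1 → 8, 2 → 6; minimax = 6.
1 ≠ 6, so there is no saddle point; optimal play is mixed.
a3 is strictly dominated by a2, so Row never plays it.
On the remaining 2×2 (a1, a2 vs 1, 2):
Let Row play a1 with probability p. Expected payoff against 1: 8p + 1(1−p) = 7p + 1; against 2: (-7)p + 6(1−p) = −13p + 6.
Setting these equal: 7p + 1 = −13p + 6 ⇒ 20p = 5 ⇒ p = 1/4, and the value is (7)·(1/4) + 1 = 11/4.
For Column: with q = P(1), equating a1's and a2's payoffs gives 15q − 7 = −5q + 6 ⇒ q = 13/20.

11/4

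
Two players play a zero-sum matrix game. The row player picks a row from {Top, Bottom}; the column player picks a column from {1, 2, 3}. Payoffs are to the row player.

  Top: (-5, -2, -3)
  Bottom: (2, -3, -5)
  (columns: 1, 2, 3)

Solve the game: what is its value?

-31/9

Row minima: Top → -5, Bottom → -5; maximin = -5.
Column maxima: 1 → 2, 2 → -2, 3 → -3; minimax = -3.
-5 ≠ -3, so there is no saddle point; optimal play is mixed.
2 is strictly dominated by 3 (it gives the row player strictly more in every row), so the column player never plays it.
On the remaining 2×2 (Top, Bottom vs 1, 3):
Let the row player play Top with probability p. Expected payoff against 1: (-5)p + 2(1−p) = −7p + 2; against 3: (-3)p + (-5)(1−p) = 2p − 5.
Setting these equal: −7p + 2 = 2p − 5 ⇒ −9p = -7 ⇒ p = 7/9, and the value is (-7)·(7/9) + 2 = -31/9.
For the column player: with q = P(1), equating Top's and Bottom's payoffs gives −2q − 3 = 7q − 5 ⇒ q = 2/9.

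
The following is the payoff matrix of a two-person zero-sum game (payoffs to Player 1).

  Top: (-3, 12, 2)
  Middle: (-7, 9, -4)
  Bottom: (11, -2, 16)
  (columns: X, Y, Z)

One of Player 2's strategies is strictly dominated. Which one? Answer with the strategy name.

X holds Player 1's payoff strictly below Z in every row: -3 < 2, -7 < -4, 11 < 16.
So Z is strictly dominated for Player 2.

Z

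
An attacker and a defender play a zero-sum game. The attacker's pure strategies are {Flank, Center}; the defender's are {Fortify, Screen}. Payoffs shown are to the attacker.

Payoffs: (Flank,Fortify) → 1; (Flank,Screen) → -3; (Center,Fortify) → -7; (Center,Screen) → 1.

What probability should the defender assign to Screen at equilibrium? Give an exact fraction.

2/3

Row minima: Flank → -3, Center → -7; maximin = -3.
Column maxima: Fortify → 1, Screen → 1; minimax = 1.
-3 ≠ 1, so there is no saddle point; optimal play is mixed.
Let the attacker play Flank with probability p. Expected payoff against Fortify: 1p + (-7)(1−p) = 8p − 7; against Screen: (-3)p + 1(1−p) = −4p + 1.
Setting these equal: 8p − 7 = −4p + 1 ⇒ 12p = 8 ⇒ p = 2/3, and the value is (8)·(2/3) − 7 = -5/3.
For the defender: with q = P(Fortify), equating Flank's and Center's payoffs gives 4q − 3 = −8q + 1 ⇒ q = 1/3.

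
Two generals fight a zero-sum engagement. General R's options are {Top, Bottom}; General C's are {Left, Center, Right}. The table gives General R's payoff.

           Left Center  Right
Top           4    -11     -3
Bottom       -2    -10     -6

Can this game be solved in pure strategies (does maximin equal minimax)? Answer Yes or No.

Row minima: Top → -11, Bottom → -10; maximin = -10.
Column maxima: Left → 4, Center → -10, Right → -3; minimax = -10.
maximin = minimax = -10, so a saddle point exists.

Yes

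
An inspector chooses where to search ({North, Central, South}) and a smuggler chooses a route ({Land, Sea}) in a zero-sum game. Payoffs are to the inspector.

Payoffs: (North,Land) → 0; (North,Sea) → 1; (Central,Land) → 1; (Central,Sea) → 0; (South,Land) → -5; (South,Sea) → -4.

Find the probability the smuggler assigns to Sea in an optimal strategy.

Row minima: North → 0, Central → 0, South → -5; maximin = 0.
Column maxima: Land → 1, Sea → 1; minimax = 1.
0 ≠ 1, so there is no saddle point; optimal play is mixed.
South is strictly dominated by North, so the inspector never plays it.
On the remaining 2×2 (North, Central vs Land, Sea):
Let the inspector play North with probability p. Expected payoff against Land: 0p + 1(1−p) = −p + 1; against Sea: 1p + 0(1−p) = p.
Setting these equal: −p + 1 = p ⇒ −2p = -1 ⇒ p = 1/2, and the value is (-1)·(1/2) + 1 = 1/2.
For the smuggler: with q = P(Land), equating North's and Central's payoffs gives −q + 1 = q ⇒ q = 1/2.

1/2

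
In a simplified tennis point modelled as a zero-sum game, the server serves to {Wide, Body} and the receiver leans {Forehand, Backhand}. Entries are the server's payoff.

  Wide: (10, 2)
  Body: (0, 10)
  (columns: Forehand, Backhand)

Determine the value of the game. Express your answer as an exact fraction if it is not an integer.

50/9

Row minima: Wide → 2, Body → 0; maximin = 2.
Column maxima: Forehand → 10, Backhand → 10; minimax = 10.
2 ≠ 10, so there is no saddle point; optimal play is mixed.
Let the server play Wide with probability p. Expected payoff against Forehand: 10p + 0(1−p) = 10p; against Backhand: 2p + 10(1−p) = −8p + 10.
Setting these equal: 10p = −8p + 10 ⇒ 18p = 10 ⇒ p = 5/9, and the value is (10)·(5/9) = 50/9.
For the receiver: with q = P(Forehand), equating Wide's and Body's payoffs gives 8q + 2 = −10q + 10 ⇒ q = 4/9.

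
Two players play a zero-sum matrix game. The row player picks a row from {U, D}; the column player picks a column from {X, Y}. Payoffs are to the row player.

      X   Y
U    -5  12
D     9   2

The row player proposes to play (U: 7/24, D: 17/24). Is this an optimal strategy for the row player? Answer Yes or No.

Against X this mix gives (7/24)·(-5) + (17/24)·9 = 59/12.
Against Y this mix gives (7/24)·12 + (17/24)·2 = 59/12.
All of the column player's active replies (X, Y) yield 59/12, and no column does worse for the row player. The mix makes the column player indifferent and guarantees 59/12, so it is optimal.

Yes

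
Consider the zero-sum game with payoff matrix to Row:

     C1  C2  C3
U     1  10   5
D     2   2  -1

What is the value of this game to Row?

Row minima: U → 1, D → -1; maximin = 1.
Column maxima: C1 → 2, C2 → 10, C3 → 5; minimax = 2.
1 ≠ 2, so there is no saddle point; optimal play is mixed.
C2 is strictly dominated by C3 (it gives Row strictly more in every row), so Column never plays it.
On the remaining 2×2 (U, D vs C1, C3):
Let Row play U with probability p. Expected payoff against C1: 1p + 2(1−p) = −p + 2; against C3: 5p + (-1)(1−p) = 6p − 1.
Setting these equal: −p + 2 = 6p − 1 ⇒ −7p = -3 ⇒ p = 3/7, and the value is (-1)·(3/7) + 2 = 11/7.
For Column: with q = P(C1), equating U's and D's payoffs gives −4q + 5 = 3q − 1 ⇒ q = 6/7.

11/7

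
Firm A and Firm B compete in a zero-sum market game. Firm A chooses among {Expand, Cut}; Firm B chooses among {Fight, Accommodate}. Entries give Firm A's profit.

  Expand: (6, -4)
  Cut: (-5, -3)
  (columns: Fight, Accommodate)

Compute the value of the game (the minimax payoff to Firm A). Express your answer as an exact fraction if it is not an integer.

-19/6

Row minima: Expand → -4, Cut → -5; maximin = -4.
Column maxima: Fight → 6, Accommodate → -3; minimax = -3.
-4 ≠ -3, so there is no saddle point; optimal play is mixed.
Let Firm A play Expand with probability p. Expected payoff against Fight: 6p + (-5)(1−p) = 11p − 5; against Accommodate: (-4)p + (-3)(1−p) = −p − 3.
Setting these equal: 11p − 5 = −p − 3 ⇒ 12p = 2 ⇒ p = 1/6, and the value is (11)·(1/6) − 5 = -19/6.
For Firm B: with q = P(Fight), equating Expand's and Cut's payoffs gives 10q − 4 = −2q − 3 ⇒ q = 1/12.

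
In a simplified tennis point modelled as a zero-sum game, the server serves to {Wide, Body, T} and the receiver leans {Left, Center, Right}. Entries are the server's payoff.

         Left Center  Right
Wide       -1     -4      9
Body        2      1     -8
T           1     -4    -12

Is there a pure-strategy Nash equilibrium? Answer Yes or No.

No

Row minima: Wide → -4, Body → -8, T → -12; maximin = -4.
Column maxima: Left → 2, Center → 1, Right → 9; minimax = 1.
-4 ≠ 1, so no pure-strategy equilibrium exists.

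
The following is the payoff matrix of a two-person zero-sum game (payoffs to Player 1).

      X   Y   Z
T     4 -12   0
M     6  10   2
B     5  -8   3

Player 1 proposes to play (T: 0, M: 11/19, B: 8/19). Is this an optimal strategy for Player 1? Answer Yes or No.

Yes

Against X this mix gives (11/19)·6 + (8/19)·5 = 106/19.
Against Y this mix gives (11/19)·10 + (8/19)·(-8) = 46/19.
Against Z this mix gives (11/19)·2 + (8/19)·3 = 46/19.
All of Player 2's active replies (Y, Z) yield 46/19, and no column does worse for Player 1. The mix makes Player 2 indifferent and guarantees 46/19, so it is optimal.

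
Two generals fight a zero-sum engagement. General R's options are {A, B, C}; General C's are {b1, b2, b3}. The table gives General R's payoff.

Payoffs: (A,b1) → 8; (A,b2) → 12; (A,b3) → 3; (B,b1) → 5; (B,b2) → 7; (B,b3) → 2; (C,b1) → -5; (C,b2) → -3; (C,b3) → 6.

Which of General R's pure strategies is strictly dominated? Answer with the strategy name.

A gives a strictly higher payoff than B against every column: 8 > 5, 12 > 7, 3 > 2.
So B is strictly dominated and General R never plays it.

B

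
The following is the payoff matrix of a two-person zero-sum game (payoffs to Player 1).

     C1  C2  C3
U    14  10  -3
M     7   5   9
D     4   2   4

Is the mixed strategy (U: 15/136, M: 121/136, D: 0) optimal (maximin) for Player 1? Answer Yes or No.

No

Against C1 this mix gives (15/136)·14 + (121/136)·7 = 1057/136.
Against C2 this mix gives (15/136)·10 + (121/136)·5 = 755/136.
Against C3 this mix gives (15/136)·(-3) + (121/136)·9 = 261/34.
Player 2 will play C2, holding Player 1 to 755/136. Shifting weight toward the row that does better against C2 would raise this floor (the equalizing mix achieves 105/17 against both C2 and C3), so the proposed strategy is not optimal.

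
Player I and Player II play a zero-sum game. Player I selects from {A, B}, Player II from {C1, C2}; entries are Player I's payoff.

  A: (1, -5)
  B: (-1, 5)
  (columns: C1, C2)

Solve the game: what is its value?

0

Row minima: A → -5, B → -1; maximin = -1.
Column maxima: C1 → 1, C2 → 5; minimax = 1.
-1 ≠ 1, so there is no saddle point; optimal play is mixed.
Let Player I play A with probability p. Expected payoff against C1: 1p + (-1)(1−p) = 2p − 1; against C2: (-5)p + 5(1−p) = −10p + 5.
Setting these equal: 2p − 1 = −10p + 5 ⇒ 12p = 6 ⇒ p = 1/2, and the value is (2)·(1/2) − 1 = 0.
For Player II: with q = P(C1), equating A's and B's payoffs gives 6q − 5 = −6q + 5 ⇒ q = 5/6.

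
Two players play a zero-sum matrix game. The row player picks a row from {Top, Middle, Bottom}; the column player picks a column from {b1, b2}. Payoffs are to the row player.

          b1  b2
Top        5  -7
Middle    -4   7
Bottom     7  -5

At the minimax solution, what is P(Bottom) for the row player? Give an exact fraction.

Row minima: Top → -7, Middle → -4, Bottom → -5; maximin = -4.
Column maxima: b1 → 7, b2 → 7; minimax = 7.
-4 ≠ 7, so there is no saddle point; optimal play is mixed.
Top is strictly dominated by Bottom, so the row player never plays it.
On the remaining 2×2 (Middle, Bottom vs b1, b2):
Let the row player play Middle with probability p. Expected payoff against b1: (-4)p + 7(1−p) = −11p + 7; against b2: 7p + (-5)(1−p) = 12p − 5.
Setting these equal: −11p + 7 = 12p − 5 ⇒ −23p = -12 ⇒ p = 12/23, and the value is (-11)·(12/23) + 7 = 29/23.
For the column player: with q = P(b1), equating Middle's and Bottom's payoffs gives −11q + 7 = 12q − 5 ⇒ q = 12/23.

11/23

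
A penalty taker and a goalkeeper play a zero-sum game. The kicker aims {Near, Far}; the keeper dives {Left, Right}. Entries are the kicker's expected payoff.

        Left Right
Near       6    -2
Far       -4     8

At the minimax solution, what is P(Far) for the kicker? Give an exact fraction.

Row minima: Near → -2, Far → -4; maximin = -2.
Column maxima: Left → 6, Right → 8; minimax = 6.
-2 ≠ 6, so there is no saddle point; optimal play is mixed.
Let the kicker play Near with probability p. Expected payoff against Left: 6p + (-4)(1−p) = 10p − 4; against Right: (-2)p + 8(1−p) = −10p + 8.
Setting these equal: 10p − 4 = −10p + 8 ⇒ 20p = 12 ⇒ p = 3/5, and the value is (10)·(3/5) − 4 = 2.
For the keeper: with q = P(Left), equating Near's and Far's payoffs gives 8q − 2 = −12q + 8 ⇒ q = 1/2.

2/5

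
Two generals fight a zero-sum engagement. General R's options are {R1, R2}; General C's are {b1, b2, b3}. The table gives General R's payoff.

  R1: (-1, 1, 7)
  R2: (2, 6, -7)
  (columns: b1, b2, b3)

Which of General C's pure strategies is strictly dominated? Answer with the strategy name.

b1 holds General R's payoff strictly below b2 in every row: -1 < 1, 2 < 6.
So b2 is strictly dominated for General C.

b2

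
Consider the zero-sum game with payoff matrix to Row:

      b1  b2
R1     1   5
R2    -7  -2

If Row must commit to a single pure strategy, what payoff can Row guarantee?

Row minima: R1 → 1, R2 → -7.
The best of these is 1.

1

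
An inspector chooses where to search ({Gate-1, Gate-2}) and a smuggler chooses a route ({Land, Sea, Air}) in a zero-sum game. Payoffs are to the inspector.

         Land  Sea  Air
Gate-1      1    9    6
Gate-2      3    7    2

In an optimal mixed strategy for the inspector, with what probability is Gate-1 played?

1/6

Row minima: Gate-1 → 1, Gate-2 → 2; maximin = 2.
Column maxima: Land → 3, Sea → 9, Air → 6; minimax = 3.
2 ≠ 3, so there is no saddle point; optimal play is mixed.
Sea is strictly dominated by Land (it gives the inspector strictly more in every row), so the smuggler never plays it.
On the remaining 2×2 (Gate-1, Gate-2 vs Land, Air):
Let the inspector play Gate-1 with probability p. Expected payoff against Land: 1p + 3(1−p) = −2p + 3; against Air: 6p + 2(1−p) = 4p + 2.
Setting these equal: −2p + 3 = 4p + 2 ⇒ −6p = -1 ⇒ p = 1/6, and the value is (-2)·(1/6) + 3 = 8/3.
For the smuggler: with q = P(Land), equating Gate-1's and Gate-2's payoffs gives −5q + 6 = q + 2 ⇒ q = 2/3.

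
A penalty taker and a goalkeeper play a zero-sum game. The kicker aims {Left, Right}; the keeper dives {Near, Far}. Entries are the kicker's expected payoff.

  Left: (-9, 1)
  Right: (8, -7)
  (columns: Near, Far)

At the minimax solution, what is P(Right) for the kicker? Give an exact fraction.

2/5

Row minima: Left → -9, Right → -7; maximin = -7.
Column maxima: Near → 8, Far → 1; minimax = 1.
-7 ≠ 1, so there is no saddle point; optimal play is mixed.
Let the kicker play Left with probability p. Expected payoff against Near: (-9)p + 8(1−p) = −17p + 8; against Far: 1p + (-7)(1−p) = 8p − 7.
Setting these equal: −17p + 8 = 8p − 7 ⇒ −25p = -15 ⇒ p = 3/5, and the value is (-17)·(3/5) + 8 = -11/5.
For the keeper: with q = P(Near), equating Left's and Right's payoffs gives −10q + 1 = 15q − 7 ⇒ q = 8/25.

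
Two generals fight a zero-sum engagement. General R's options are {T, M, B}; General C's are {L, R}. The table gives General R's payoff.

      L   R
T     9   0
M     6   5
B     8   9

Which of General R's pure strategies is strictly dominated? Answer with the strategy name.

M

B gives a strictly higher payoff than M against every column: 8 > 6, 9 > 5.
So M is strictly dominated and General R never plays it.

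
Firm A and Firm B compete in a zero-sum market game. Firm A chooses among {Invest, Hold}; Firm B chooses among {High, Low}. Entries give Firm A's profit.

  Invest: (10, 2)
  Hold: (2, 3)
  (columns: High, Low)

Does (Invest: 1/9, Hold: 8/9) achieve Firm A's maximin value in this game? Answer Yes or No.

Against High this mix gives (1/9)·10 + (8/9)·2 = 26/9.
Against Low this mix gives (1/9)·2 + (8/9)·3 = 26/9.
All of Firm B's active replies (High, Low) yield 26/9, and no column does worse for Firm A. The mix makes Firm B indifferent and guarantees 26/9, so it is optimal.

Yes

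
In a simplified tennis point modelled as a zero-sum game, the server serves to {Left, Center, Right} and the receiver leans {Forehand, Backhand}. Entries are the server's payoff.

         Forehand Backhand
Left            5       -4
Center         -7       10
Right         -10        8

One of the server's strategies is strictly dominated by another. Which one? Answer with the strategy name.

Center gives a strictly higher payoff than Right against every column: -7 > -10, 10 > 8.
So Right is strictly dominated and the server never plays it.

Right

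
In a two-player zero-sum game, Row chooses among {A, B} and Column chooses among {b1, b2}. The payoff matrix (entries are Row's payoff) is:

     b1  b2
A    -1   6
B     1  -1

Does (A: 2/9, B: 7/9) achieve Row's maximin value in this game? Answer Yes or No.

Yes

Against b1 this mix gives (2/9)·(-1) + (7/9)·1 = 5/9.
Against b2 this mix gives (2/9)·6 + (7/9)·(-1) = 5/9.
All of Column's active replies (b1, b2) yield 5/9, and no column does worse for Row. The mix makes Column indifferent and guarantees 5/9, so it is optimal.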